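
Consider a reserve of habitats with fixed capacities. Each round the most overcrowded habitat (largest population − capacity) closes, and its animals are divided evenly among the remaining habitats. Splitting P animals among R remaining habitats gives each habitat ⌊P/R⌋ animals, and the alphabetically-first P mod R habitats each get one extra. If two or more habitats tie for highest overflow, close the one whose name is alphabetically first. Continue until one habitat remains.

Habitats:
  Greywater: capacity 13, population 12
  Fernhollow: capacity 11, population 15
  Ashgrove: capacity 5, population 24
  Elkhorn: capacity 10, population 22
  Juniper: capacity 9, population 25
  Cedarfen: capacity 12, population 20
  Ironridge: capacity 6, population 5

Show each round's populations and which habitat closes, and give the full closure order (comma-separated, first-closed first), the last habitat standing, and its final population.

Round 1: Ashgrove=24 Cedarfen=20 Elkhorn=22 Fernhollow=15 Greywater=12 Ironridge=5 Juniper=25 → close Ashgrove (overflow 19)
  24÷6 = 4 each, +1 to first 0
Round 2: Cedarfen=24 Elkhorn=26 Fernhollow=19 Greywater=16 Ironridge=9 Juniper=29 → close Juniper (overflow 20)
  29÷5 = 5 each, +1 to first 4
Round 3: Cedarfen=30 Elkhorn=32 Fernhollow=25 Greywater=22 Ironridge=14 → close Elkhorn (overflow 22)
  32÷4 = 8 each, +1 to first 0
Round 4: Cedarfen=38 Fernhollow=33 Greywater=30 Ironridge=22 → close Cedarfen (overflow 26)
  38÷3 = 12 each, +1 to first 2
Round 5: Fernhollow=46 Greywater=43 Ironridge=34 → close Fernhollow (overflow 35)
  46÷2 = 23 each, +1 to first 0
Round 6: Greywater=66 Ironridge=57 → close Greywater (overflow 53)
  66÷1 = 66 each, +1 to first 0

Closure order: Ashgrove, Juniper, Elkhorn, Cedarfen, Fernhollow, Greywater
Last habitat: Ironridge with 123 animals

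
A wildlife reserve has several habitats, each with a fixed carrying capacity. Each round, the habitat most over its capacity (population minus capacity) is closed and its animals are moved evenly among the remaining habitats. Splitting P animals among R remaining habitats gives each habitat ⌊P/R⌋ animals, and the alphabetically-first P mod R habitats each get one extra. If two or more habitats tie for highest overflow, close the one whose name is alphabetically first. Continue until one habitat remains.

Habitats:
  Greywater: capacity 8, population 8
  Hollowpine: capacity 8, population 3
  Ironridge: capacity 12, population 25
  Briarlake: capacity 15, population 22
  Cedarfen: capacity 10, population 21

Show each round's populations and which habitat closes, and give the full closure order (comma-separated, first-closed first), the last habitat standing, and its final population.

Closure order: Ironridge, Cedarfen, Briarlake, Greywater
Last habitat: Hollowpine with 79 animals

Round 1: Briarlake=22 Cedarfen=21 Greywater=8 Hollowpine=3 Ironridge=25 → close Ironridge (overflow 13)
  25÷4 = 6 each, +1 to first 1
Round 2: Briarlake=29 Cedarfen=27 Greywater=14 Hollowpine=9 → close Cedarfen (overflow 17)
  27÷3 = 9 each, +1 to first 0
Round 3: Briarlake=38 Greywater=23 Hollowpine=18 → close Briarlake (overflow 23)
  38÷2 = 19 each, +1 to first 0
Round 4: Greywater=42 Hollowpine=37 → close Greywater (overflow 34)
  42÷1 = 42 each, +1 to first 0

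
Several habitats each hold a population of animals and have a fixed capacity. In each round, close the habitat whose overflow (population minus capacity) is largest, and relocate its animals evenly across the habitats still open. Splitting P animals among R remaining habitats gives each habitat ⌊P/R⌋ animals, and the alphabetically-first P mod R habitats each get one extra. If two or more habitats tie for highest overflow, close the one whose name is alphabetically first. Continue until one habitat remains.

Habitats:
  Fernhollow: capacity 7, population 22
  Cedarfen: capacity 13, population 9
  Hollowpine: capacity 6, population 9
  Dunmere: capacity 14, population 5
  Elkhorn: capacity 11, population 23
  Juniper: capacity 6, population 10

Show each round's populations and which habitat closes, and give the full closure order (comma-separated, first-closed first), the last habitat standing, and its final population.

Round 1: Cedarfen=9 Dunmere=5 Elkhorn=23 Fernhollow=22 Hollowpine=9 Juniper=10 → close Fernhollow (overflow 15)
  22÷5 = 4 each, +1 to first 2
Round 2: Cedarfen=14 Dunmere=10 Elkhorn=27 Hollowpine=13 Juniper=14 → close Elkhorn (overflow 16)
  27÷4 = 6 each, +1 to first 3
Round 3: Cedarfen=21 Dunmere=17 Hollowpine=20 Juniper=20 → close Hollowpine (overflow 14)
  20÷3 = 6 each, +1 to first 2
Round 4: Cedarfen=28 Dunmere=24 Juniper=26 → close Juniper (overflow 20)
  26÷2 = 13 each, +1 to first 0
Round 5: Cedarfen=41 Dunmere=37 → close Cedarfen (overflow 28)
  41÷1 = 41 each, +1 to first 0

Closure order: Fernhollow, Elkhorn, Hollowpine, Juniper, Cedarfen
Last habitat: Dunmere with 78 animals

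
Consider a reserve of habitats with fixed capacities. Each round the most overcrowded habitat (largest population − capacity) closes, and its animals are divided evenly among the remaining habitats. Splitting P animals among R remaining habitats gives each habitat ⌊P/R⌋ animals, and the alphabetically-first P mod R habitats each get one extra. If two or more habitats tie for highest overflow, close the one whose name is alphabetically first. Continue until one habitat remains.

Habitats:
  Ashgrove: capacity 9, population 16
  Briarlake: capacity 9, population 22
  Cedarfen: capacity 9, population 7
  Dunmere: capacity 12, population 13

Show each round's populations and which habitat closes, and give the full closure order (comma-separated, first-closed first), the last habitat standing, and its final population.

Round 1: Ashgrove=16 Briarlake=22 Cedarfen=7 Dunmere=13 → close Briarlake (overflow 13)
  22÷3 = 7 each, +1 to first 1
Round 2: Ashgrove=24 Cedarfen=14 Dunmere=20 → close Ashgrove (overflow 15)
  24÷2 = 12 each, +1 to first 0
Round 3: Cedarfen=26 Dunmere=32 → close Dunmere (overflow 20)
  32÷1 = 32 each, +1 to first 0

Closure order: Briarlake, Ashgrove, Dunmere
Last habitat: Cedarfen with 58 animals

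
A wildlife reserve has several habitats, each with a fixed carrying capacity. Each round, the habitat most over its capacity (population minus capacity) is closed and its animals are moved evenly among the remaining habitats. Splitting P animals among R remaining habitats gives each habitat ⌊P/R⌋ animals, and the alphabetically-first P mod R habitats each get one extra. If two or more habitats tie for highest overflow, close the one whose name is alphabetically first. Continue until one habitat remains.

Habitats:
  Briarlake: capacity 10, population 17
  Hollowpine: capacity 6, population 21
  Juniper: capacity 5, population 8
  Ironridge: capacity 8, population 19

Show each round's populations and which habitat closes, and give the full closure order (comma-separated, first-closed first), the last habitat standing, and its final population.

Closure order: Hollowpine, Ironridge, Briarlake
Last habitat: Juniper with 65 animals

Round 1: Briarlake=17 Hollowpine=21 Ironridge=19 Juniper=8 → close Hollowpine (overflow 15)
  21÷3 = 7 each, +1 to first 0
Round 2: Briarlake=24 Ironridge=26 Juniper=15 → close Ironridge (overflow 18)
  26÷2 = 13 each, +1 to first 0
Round 3: Briarlake=37 Juniper=28 → close Briarlake (overflow 27)
  37÷1 = 37 each, +1 to first 0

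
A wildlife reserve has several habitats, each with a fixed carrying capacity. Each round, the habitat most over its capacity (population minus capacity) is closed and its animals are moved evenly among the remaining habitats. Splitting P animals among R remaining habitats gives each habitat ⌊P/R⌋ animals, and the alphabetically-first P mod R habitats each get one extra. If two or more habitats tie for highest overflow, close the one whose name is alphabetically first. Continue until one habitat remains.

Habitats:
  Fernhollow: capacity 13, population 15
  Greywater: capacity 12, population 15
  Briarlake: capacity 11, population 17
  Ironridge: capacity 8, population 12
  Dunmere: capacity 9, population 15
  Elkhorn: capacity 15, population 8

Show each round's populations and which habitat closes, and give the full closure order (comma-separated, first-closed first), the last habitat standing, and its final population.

Round 1: Briarlake=17 Dunmere=15 Elkhorn=8 Fernhollow=15 Greywater=15 Ironridge=12 → close Briarlake (overflow 6)
  17÷5 = 3 each, +1 to first 2
Round 2: Dunmere=19 Elkhorn=12 Fernhollow=18 Greywater=18 Ironridge=15 → close Dunmere (overflow 10)
  19÷4 = 4 each, +1 to first 3
Round 3: Elkhorn=17 Fernhollow=23 Greywater=23 Ironridge=19 → close Greywater (overflow 11)
  23÷3 = 7 each, +1 to first 2
Round 4: Elkhorn=25 Fernhollow=31 Ironridge=26 → close Fernhollow (overflow 18)
  31÷2 = 15 each, +1 to first 1
Round 5: Elkhorn=41 Ironridge=41 → close Ironridge (overflow 33)
  41÷1 = 41 each, +1 to first 0

Closure order: Briarlake, Dunmere, Greywater, Fernhollow, Ironridge
Last habitat: Elkhorn with 82 animals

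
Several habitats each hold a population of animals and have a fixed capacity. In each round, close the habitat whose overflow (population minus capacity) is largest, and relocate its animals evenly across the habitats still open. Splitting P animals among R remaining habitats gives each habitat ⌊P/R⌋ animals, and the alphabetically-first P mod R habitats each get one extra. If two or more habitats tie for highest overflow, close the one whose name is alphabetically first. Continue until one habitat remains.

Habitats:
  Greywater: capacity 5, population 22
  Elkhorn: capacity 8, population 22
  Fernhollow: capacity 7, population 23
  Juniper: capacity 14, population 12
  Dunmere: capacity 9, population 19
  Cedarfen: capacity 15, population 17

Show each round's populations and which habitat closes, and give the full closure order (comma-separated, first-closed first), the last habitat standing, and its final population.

Round 1: Cedarfen=17 Dunmere=19 Elkhorn=22 Fernhollow=23 Greywater=22 Juniper=12 → close Greywater (overflow 17)
  22÷5 = 4 each, +1 to first 2
Round 2: Cedarfen=22 Dunmere=24 Elkhorn=26 Fernhollow=27 Juniper=16 → close Fernhollow (overflow 20)
  27÷4 = 6 each, +1 to first 3
Round 3: Cedarfen=29 Dunmere=31 Elkhorn=33 Juniper=22 → close Elkhorn (overflow 25)
  33÷3 = 11 each, +1 to first 0
Round 4: Cedarfen=40 Dunmere=42 Juniper=33 → close Dunmere (overflow 33)
  42÷2 = 21 each, +1 to first 0
Round 5: Cedarfen=61 Juniper=54 → close Cedarfen (overflow 46)
  61÷1 = 61 each, +1 to first 0

Closure order: Greywater, Fernhollow, Elkhorn, Dunmere, Cedarfen
Last habitat: Juniper with 115 animals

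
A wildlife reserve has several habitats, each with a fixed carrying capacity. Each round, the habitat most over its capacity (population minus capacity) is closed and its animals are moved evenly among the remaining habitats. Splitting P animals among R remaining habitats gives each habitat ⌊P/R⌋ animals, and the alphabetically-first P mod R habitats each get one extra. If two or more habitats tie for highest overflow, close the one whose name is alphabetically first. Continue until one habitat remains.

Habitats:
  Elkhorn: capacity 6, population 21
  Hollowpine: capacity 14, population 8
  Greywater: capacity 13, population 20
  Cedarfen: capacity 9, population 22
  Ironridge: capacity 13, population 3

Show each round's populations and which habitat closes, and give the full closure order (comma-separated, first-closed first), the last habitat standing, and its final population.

Round 1: Cedarfen=22 Elkhorn=21 Greywater=20 Hollowpine=8 Ironridge=3 → close Elkhorn (overflow 15)
  21÷4 = 5 each, +1 to first 1
Round 2: Cedarfen=28 Greywater=25 Hollowpine=13 Ironridge=8 → close Cedarfen (overflow 19)
  28÷3 = 9 each, +1 to first 1
Round 3: Greywater=35 Hollowpine=22 Ironridge=17 → close Greywater (overflow 22)
  35÷2 = 17 each, +1 to first 1
Round 4: Hollowpine=40 Ironridge=34 → close Hollowpine (overflow 26)
  40÷1 = 40 each, +1 to first 0

Closure order: Elkhorn, Cedarfen, Greywater, Hollowpine
Last habitat: Ironridge with 74 animals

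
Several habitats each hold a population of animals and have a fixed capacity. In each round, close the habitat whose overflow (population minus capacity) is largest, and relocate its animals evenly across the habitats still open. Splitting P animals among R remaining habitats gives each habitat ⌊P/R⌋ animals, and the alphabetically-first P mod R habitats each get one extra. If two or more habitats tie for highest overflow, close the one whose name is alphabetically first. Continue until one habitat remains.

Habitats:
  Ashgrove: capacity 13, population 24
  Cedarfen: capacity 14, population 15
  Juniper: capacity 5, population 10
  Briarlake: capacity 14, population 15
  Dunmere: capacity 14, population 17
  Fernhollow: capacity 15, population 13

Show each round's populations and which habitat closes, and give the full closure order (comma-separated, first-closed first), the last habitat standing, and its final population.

Round 1: Ashgrove=24 Briarlake=15 Cedarfen=15 Dunmere=17 Fernhollow=13 Juniper=10 → close Ashgrove (overflow 11)
  24÷5 = 4 each, +1 to first 4
Round 2: Briarlake=20 Cedarfen=20 Dunmere=22 Fernhollow=18 Juniper=14 → close Juniper (overflow 9)
  14÷4 = 3 each, +1 to first 2
Round 3: Briarlake=24 Cedarfen=24 Dunmere=25 Fernhollow=21 → close Dunmere (overflow 11)
  25÷3 = 8 each, +1 to first 1
Round 4: Briarlake=33 Cedarfen=32 Fernhollow=29 → close Briarlake (overflow 19)
  33÷2 = 16 each, +1 to first 1
Round 5: Cedarfen=49 Fernhollow=45 → close Cedarfen (overflow 35)
  49÷1 = 49 each, +1 to first 0

Closure order: Ashgrove, Juniper, Dunmere, Briarlake, Cedarfen
Last habitat: Fernhollow with 94 animals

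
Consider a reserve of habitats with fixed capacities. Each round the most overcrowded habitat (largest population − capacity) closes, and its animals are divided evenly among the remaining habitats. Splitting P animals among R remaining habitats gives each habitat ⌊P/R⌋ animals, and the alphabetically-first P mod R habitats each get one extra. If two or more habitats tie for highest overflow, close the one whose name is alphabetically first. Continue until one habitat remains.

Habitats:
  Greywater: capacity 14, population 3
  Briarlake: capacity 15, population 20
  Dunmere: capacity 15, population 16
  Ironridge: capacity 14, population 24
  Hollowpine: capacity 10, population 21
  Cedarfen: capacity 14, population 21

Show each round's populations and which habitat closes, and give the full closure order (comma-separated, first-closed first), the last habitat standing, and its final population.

Closure order: Hollowpine, Ironridge, Cedarfen, Briarlake, Dunmere
Last habitat: Greywater with 105 animals

Round 1: Briarlake=20 Cedarfen=21 Dunmere=16 Greywater=3 Hollowpine=21 Ironridge=24 → close Hollowpine (overflow 11)
  21÷5 = 4 each, +1 to first 1
Round 2: Briarlake=25 Cedarfen=25 Dunmere=20 Greywater=7 Ironridge=28 → close Ironridge (overflow 14)
  28÷4 = 7 each, +1 to first 0
Round 3: Briarlake=32 Cedarfen=32 Dunmere=27 Greywater=14 → close Cedarfen (overflow 18)
  32÷3 = 10 each, +1 to first 2
Round 4: Briarlake=43 Dunmere=38 Greywater=24 → close Briarlake (overflow 28)
  43÷2 = 21 each, +1 to first 1
Round 5: Dunmere=60 Greywater=45 → close Dunmere (overflow 45)
  60÷1 = 60 each, +1 to first 0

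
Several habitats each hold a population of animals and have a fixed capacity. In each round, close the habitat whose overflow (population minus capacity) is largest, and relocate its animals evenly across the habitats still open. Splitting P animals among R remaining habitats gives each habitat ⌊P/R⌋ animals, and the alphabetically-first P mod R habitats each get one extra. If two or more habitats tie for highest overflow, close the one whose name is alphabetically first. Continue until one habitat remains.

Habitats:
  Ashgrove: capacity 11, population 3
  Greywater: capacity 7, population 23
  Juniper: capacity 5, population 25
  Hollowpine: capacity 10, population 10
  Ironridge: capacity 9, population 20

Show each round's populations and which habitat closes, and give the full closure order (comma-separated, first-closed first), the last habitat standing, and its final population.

Closure order: Juniper, Greywater, Ironridge, Hollowpine
Last habitat: Ashgrove with 81 animals

Round 1: Ashgrove=3 Greywater=23 Hollowpine=10 Ironridge=20 Juniper=25 → close Juniper (overflow 20)
  25÷4 = 6 each, +1 to first 1
Round 2: Ashgrove=10 Greywater=29 Hollowpine=16 Ironridge=26 → close Greywater (overflow 22)
  29÷3 = 9 each, +1 to first 2
Round 3: Ashgrove=20 Hollowpine=26 Ironridge=35 → close Ironridge (overflow 26)
  35÷2 = 17 each, +1 to first 1
Round 4: Ashgrove=38 Hollowpine=43 → close Hollowpine (overflow 33)
  43÷1 = 43 each, +1 to first 0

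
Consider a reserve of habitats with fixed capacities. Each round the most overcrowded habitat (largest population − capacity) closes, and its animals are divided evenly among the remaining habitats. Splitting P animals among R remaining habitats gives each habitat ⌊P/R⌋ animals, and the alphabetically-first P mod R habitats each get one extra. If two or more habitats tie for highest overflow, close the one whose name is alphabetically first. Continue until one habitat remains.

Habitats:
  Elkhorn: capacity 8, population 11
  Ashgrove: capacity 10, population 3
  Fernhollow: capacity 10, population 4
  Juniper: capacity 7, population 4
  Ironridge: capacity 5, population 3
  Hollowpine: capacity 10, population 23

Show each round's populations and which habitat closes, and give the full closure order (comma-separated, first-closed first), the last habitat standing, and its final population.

Closure order: Hollowpine, Elkhorn, Ironridge, Juniper, Ashgrove
Last habitat: Fernhollow with 48 animals

Round 1: Ashgrove=3 Elkhorn=11 Fernhollow=4 Hollowpine=23 Ironridge=3 Juniper=4 → close Hollowpine (overflow 13)
  23÷5 = 4 each, +1 to first 3
Round 2: Ashgrove=8 Elkhorn=16 Fernhollow=9 Ironridge=7 Juniper=8 → close Elkhorn (overflow 8)
  16÷4 = 4 each, +1 to first 0
Round 3: Ashgrove=12 Fernhollow=13 Ironridge=11 Juniper=12 → close Ironridge (overflow 6)
  11÷3 = 3 each, +1 to first 2
Round 4: Ashgrove=16 Fernhollow=17 Juniper=15 → close Juniper (overflow 8)
  15÷2 = 7 each, +1 to first 1
Round 5: Ashgrove=24 Fernhollow=24 → close Ashgrove (overflow 14)
  24÷1 = 24 each, +1 to first 0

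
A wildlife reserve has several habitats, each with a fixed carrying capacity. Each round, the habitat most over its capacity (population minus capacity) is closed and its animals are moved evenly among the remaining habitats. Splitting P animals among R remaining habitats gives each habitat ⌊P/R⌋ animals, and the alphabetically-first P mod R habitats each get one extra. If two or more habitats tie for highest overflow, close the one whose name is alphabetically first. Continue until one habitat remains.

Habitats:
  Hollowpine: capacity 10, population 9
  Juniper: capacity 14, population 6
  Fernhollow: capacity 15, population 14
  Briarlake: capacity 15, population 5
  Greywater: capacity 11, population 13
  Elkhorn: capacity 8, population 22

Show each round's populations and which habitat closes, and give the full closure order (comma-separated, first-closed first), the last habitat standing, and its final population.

Round 1: Briarlake=5 Elkhorn=22 Fernhollow=14 Greywater=13 Hollowpine=9 Juniper=6 → close Elkhorn (overflow 14)
  22÷5 = 4 each, +1 to first 2
Round 2: Briarlake=10 Fernhollow=19 Greywater=17 Hollowpine=13 Juniper=10 → close Greywater (overflow 6)
  17÷4 = 4 each, +1 to first 1
Round 3: Briarlake=15 Fernhollow=23 Hollowpine=17 Juniper=14 → close Fernhollow (overflow 8)
  23÷3 = 7 each, +1 to first 2
Round 4: Briarlake=23 Hollowpine=25 Juniper=21 → close Hollowpine (overflow 15)
  25÷2 = 12 each, +1 to first 1
Round 5: Briarlake=36 Juniper=33 → close Briarlake (overflow 21)
  36÷1 = 36 each, +1 to first 0

Closure order: Elkhorn, Greywater, Fernhollow, Hollowpine, Briarlake
Last habitat: Juniper with 69 animals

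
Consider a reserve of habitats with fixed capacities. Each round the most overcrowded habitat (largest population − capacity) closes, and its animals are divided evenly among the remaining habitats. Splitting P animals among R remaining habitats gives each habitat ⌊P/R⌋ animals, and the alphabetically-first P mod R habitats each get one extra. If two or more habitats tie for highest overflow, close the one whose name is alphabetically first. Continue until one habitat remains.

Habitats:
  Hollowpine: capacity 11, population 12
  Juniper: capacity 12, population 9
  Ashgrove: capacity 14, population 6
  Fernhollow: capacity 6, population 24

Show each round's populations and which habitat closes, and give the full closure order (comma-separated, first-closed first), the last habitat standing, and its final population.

Closure order: Fernhollow, Hollowpine, Juniper
Last habitat: Ashgrove with 51 animals

Round 1: Ashgrove=6 Fernhollow=24 Hollowpine=12 Juniper=9 → close Fernhollow (overflow 18)
  24÷3 = 8 each, +1 to first 0
Round 2: Ashgrove=14 Hollowpine=20 Juniper=17 → close Hollowpine (overflow 9)
  20÷2 = 10 each, +1 to first 0
Round 3: Ashgrove=24 Juniper=27 → close Juniper (overflow 15)
  27÷1 = 27 each, +1 to first 0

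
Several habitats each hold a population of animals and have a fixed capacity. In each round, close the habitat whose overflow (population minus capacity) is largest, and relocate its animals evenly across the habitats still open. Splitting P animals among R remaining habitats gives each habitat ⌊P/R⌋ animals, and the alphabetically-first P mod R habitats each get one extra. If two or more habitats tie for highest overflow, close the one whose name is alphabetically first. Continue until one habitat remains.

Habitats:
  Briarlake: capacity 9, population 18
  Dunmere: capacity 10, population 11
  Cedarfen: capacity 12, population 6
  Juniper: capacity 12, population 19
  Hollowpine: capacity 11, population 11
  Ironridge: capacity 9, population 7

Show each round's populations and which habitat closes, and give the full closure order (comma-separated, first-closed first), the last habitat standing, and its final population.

Round 1: Briarlake=18 Cedarfen=6 Dunmere=11 Hollowpine=11 Ironridge=7 Juniper=19 → close Briarlake (overflow 9)
  18÷5 = 3 each, +1 to first 3
Round 2: Cedarfen=10 Dunmere=15 Hollowpine=15 Ironridge=10 Juniper=22 → close Juniper (overflow 10)
  22÷4 = 5 each, +1 to first 2
Round 3: Cedarfen=16 Dunmere=21 Hollowpine=20 Ironridge=15 → close Dunmere (overflow 11)
  21÷3 = 7 each, +1 to first 0
Round 4: Cedarfen=23 Hollowpine=27 Ironridge=22 → close Hollowpine (overflow 16)
  27÷2 = 13 each, +1 to first 1
Round 5: Cedarfen=37 Ironridge=35 → close Ironridge (overflow 26)
  35÷1 = 35 each, +1 to first 0

Closure order: Briarlake, Juniper, Dunmere, Hollowpine, Ironridge
Last habitat: Cedarfen with 72 animals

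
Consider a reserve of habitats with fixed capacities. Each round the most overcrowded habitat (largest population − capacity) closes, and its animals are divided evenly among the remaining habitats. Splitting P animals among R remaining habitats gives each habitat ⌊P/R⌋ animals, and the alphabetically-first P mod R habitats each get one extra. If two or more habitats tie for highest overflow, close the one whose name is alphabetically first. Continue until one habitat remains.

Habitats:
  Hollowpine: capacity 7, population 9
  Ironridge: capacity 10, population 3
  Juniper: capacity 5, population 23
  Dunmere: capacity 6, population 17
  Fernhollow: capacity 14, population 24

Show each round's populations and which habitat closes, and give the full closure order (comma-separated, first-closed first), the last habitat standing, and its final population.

Round 1: Dunmere=17 Fernhollow=24 Hollowpine=9 Ironridge=3 Juniper=23 → close Juniper (overflow 18)
  23÷4 = 5 each, +1 to first 3
Round 2: Dunmere=23 Fernhollow=30 Hollowpine=15 Ironridge=8 → close Dunmere (overflow 17)
  23÷3 = 7 each, +1 to first 2
Round 3: Fernhollow=38 Hollowpine=23 Ironridge=15 → close Fernhollow (overflow 24)
  38÷2 = 19 each, +1 to first 0
Round 4: Hollowpine=42 Ironridge=34 → close Hollowpine (overflow 35)
  42÷1 = 42 each, +1 to first 0

Closure order: Juniper, Dunmere, Fernhollow, Hollowpine
Last habitat: Ironridge with 76 animals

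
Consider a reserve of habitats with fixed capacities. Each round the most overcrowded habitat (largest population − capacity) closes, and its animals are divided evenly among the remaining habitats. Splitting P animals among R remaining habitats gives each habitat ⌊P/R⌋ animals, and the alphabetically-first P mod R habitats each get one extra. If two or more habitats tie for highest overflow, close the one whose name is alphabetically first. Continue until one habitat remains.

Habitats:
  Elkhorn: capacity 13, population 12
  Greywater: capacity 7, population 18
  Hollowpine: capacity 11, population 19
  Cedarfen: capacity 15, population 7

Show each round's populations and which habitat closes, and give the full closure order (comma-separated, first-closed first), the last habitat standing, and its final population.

Closure order: Greywater, Hollowpine, Elkhorn
Last habitat: Cedarfen with 56 animals

Round 1: Cedarfen=7 Elkhorn=12 Greywater=18 Hollowpine=19 → close Greywater (overflow 11)
  18÷3 = 6 each, +1 to first 0
Round 2: Cedarfen=13 Elkhorn=18 Hollowpine=25 → close Hollowpine (overflow 14)
  25÷2 = 12 each, +1 to first 1
Round 3: Cedarfen=26 Elkhorn=30 → close Elkhorn (overflow 17)
  30÷1 = 30 each, +1 to first 0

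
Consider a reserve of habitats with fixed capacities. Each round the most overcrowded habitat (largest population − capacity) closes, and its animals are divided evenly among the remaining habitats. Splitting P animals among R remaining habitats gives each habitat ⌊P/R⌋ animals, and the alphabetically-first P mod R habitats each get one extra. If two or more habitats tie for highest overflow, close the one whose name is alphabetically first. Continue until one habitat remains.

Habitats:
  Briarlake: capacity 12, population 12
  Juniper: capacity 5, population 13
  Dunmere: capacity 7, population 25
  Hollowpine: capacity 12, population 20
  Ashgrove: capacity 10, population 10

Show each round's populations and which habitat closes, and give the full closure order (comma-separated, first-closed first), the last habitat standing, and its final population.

Closure order: Dunmere, Hollowpine, Juniper, Ashgrove
Last habitat: Briarlake with 80 animals

Round 1: Ashgrove=10 Briarlake=12 Dunmere=25 Hollowpine=20 Juniper=13 → close Dunmere (overflow 18)
  25÷4 = 6 each, +1 to first 1
Round 2: Ashgrove=17 Briarlake=18 Hollowpine=26 Juniper=19 → close Hollowpine (overflow 14)
  26÷3 = 8 each, +1 to first 2
Round 3: Ashgrove=26 Briarlake=27 Juniper=27 → close Juniper (overflow 22)
  27÷2 = 13 each, +1 to first 1
Round 4: Ashgrove=40 Briarlake=40 → close Ashgrove (overflow 30)
  40÷1 = 40 each, +1 to first 0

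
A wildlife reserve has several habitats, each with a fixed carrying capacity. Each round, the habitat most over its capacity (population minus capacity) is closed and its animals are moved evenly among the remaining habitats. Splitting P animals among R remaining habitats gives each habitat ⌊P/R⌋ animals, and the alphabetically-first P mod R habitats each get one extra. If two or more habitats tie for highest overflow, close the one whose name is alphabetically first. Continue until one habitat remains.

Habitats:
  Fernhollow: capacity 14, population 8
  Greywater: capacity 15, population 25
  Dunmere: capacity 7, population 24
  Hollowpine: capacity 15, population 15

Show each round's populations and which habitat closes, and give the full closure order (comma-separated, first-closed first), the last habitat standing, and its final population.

Round 1: Dunmere=24 Fernhollow=8 Greywater=25 Hollowpine=15 → close Dunmere (overflow 17)
  24÷3 = 8 each, +1 to first 0
Round 2: Fernhollow=16 Greywater=33 Hollowpine=23 → close Greywater (overflow 18)
  33÷2 = 16 each, +1 to first 1
Round 3: Fernhollow=33 Hollowpine=39 → close Hollowpine (overflow 24)
  39÷1 = 39 each, +1 to first 0

Closure order: Dunmere, Greywater, Hollowpine
Last habitat: Fernhollow with 72 animals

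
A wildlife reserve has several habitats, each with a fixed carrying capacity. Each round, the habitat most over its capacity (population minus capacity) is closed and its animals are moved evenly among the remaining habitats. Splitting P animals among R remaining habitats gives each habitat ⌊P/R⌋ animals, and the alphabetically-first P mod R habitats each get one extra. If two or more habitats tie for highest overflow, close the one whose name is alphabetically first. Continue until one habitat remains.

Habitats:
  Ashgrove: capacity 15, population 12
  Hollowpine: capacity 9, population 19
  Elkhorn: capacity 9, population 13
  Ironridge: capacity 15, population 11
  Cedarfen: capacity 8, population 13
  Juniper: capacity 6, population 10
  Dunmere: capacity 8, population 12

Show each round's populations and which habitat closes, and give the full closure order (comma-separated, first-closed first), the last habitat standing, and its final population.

Round 1: Ashgrove=12 Cedarfen=13 Dunmere=12 Elkhorn=13 Hollowpine=19 Ironridge=11 Juniper=10 → close Hollowpine (overflow 10)
  19÷6 = 3 each, +1 to first 1
Round 2: Ashgrove=16 Cedarfen=16 Dunmere=15 Elkhorn=16 Ironridge=14 Juniper=13 → close Cedarfen (overflow 8)
  16÷5 = 3 each, +1 to first 1
Round 3: Ashgrove=20 Dunmere=18 Elkhorn=19 Ironridge=17 Juniper=16 → close Dunmere (overflow 10)
  18÷4 = 4 each, +1 to first 2
Round 4: Ashgrove=25 Elkhorn=24 Ironridge=21 Juniper=20 → close Elkhorn (overflow 15)
  24÷3 = 8 each, +1 to first 0
Round 5: Ashgrove=33 Ironridge=29 Juniper=28 → close Juniper (overflow 22)
  28÷2 = 14 each, +1 to first 0
Round 6: Ashgrove=47 Ironridge=43 → close Ashgrove (overflow 32)
  47÷1 = 47 each, +1 to first 0

Closure order: Hollowpine, Cedarfen, Dunmere, Elkhorn, Juniper, Ashgrove
Last habitat: Ironridge with 90 animals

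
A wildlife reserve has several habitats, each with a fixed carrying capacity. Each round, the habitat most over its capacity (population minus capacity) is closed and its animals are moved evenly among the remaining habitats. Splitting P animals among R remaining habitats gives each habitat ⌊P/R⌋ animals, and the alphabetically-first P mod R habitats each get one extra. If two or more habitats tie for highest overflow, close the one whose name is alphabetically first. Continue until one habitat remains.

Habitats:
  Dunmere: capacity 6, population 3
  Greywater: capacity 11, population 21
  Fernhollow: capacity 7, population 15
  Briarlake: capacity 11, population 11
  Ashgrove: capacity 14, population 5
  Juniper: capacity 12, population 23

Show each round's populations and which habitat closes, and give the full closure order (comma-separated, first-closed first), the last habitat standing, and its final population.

Round 1: Ashgrove=5 Briarlake=11 Dunmere=3 Fernhollow=15 Greywater=21 Juniper=23 → close Juniper (overflow 11)
  23÷5 = 4 each, +1 to first 3
Round 2: Ashgrove=10 Briarlake=16 Dunmere=8 Fernhollow=19 Greywater=25 → close Greywater (overflow 14)
  25÷4 = 6 each, +1 to first 1
Round 3: Ashgrove=17 Briarlake=22 Dunmere=14 Fernhollow=25 → close Fernhollow (overflow 18)
  25÷3 = 8 each, +1 to first 1
Round 4: Ashgrove=26 Briarlake=30 Dunmere=22 → close Briarlake (overflow 19)
  30÷2 = 15 each, +1 to first 0
Round 5: Ashgrove=41 Dunmere=37 → close Dunmere (overflow 31)
  37÷1 = 37 each, +1 to first 0

Closure order: Juniper, Greywater, Fernhollow, Briarlake, Dunmere
Last habitat: Ashgrove with 78 animals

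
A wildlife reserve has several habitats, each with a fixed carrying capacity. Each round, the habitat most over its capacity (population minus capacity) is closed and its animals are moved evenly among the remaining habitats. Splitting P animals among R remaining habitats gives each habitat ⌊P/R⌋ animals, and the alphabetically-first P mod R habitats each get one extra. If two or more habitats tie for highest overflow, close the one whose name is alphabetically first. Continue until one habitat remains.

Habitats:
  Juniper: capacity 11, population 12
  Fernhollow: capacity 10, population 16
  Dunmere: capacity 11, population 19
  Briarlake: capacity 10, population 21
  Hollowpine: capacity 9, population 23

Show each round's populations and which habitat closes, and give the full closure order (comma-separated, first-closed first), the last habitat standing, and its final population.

Round 1: Briarlake=21 Dunmere=19 Fernhollow=16 Hollowpine=23 Juniper=12 → close Hollowpine (overflow 14)
  23÷4 = 5 each, +1 to first 3
Round 2: Briarlake=27 Dunmere=25 Fernhollow=22 Juniper=17 → close Briarlake (overflow 17)
  27÷3 = 9 each, +1 to first 0
Round 3: Dunmere=34 Fernhollow=31 Juniper=26 → close Dunmere (overflow 23)
  34÷2 = 17 each, +1 to first 0
Round 4: Fernhollow=48 Juniper=43 → close Fernhollow (overflow 38)
  48÷1 = 48 each, +1 to first 0

Closure order: Hollowpine, Briarlake, Dunmere, Fernhollow
Last habitat: Juniper with 91 animals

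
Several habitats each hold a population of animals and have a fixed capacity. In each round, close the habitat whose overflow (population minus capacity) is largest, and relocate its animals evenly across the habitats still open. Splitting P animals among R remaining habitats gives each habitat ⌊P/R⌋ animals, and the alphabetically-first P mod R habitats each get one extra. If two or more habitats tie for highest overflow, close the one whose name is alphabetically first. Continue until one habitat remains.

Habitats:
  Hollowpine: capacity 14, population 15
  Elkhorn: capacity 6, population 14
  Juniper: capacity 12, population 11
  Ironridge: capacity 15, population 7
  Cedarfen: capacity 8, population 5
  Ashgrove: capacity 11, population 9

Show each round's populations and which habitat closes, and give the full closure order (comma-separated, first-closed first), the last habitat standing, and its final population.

Round 1: Ashgrove=9 Cedarfen=5 Elkhorn=14 Hollowpine=15 Ironridge=7 Juniper=11 → close Elkhorn (overflow 8)
  14÷5 = 2 each, +1 to first 4
Round 2: Ashgrove=12 Cedarfen=8 Hollowpine=18 Ironridge=10 Juniper=13 → close Hollowpine (overflow 4)
  18÷4 = 4 each, +1 to first 2
Round 3: Ashgrove=17 Cedarfen=13 Ironridge=14 Juniper=17 → close Ashgrove (overflow 6)
  17÷3 = 5 each, +1 to first 2
Round 4: Cedarfen=19 Ironridge=20 Juniper=22 → close Cedarfen (overflow 11)
  19÷2 = 9 each, +1 to first 1
Round 5: Ironridge=30 Juniper=31 → close Juniper (overflow 19)
  31÷1 = 31 each, +1 to first 0

Closure order: Elkhorn, Hollowpine, Ashgrove, Cedarfen, Juniper
Last habitat: Ironridge with 61 animals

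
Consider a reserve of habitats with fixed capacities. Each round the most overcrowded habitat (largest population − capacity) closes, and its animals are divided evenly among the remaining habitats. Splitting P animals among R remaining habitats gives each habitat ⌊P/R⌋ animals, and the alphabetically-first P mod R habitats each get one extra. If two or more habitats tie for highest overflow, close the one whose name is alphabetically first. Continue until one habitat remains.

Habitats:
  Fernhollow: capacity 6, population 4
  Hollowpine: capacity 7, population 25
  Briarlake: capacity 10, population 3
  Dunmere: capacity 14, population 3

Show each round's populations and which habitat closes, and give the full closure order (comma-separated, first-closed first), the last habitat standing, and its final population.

Closure order: Hollowpine, Fernhollow, Briarlake
Last habitat: Dunmere with 35 animals

Round 1: Briarlake=3 Dunmere=3 Fernhollow=4 Hollowpine=25 → close Hollowpine (overflow 18)
  25÷3 = 8 each, +1 to first 1
Round 2: Briarlake=12 Dunmere=11 Fernhollow=12 → close Fernhollow (overflow 6)
  12÷2 = 6 each, +1 to first 0
Round 3: Briarlake=18 Dunmere=17 → close Briarlake (overflow 8)
  18÷1 = 18 each, +1 to first 0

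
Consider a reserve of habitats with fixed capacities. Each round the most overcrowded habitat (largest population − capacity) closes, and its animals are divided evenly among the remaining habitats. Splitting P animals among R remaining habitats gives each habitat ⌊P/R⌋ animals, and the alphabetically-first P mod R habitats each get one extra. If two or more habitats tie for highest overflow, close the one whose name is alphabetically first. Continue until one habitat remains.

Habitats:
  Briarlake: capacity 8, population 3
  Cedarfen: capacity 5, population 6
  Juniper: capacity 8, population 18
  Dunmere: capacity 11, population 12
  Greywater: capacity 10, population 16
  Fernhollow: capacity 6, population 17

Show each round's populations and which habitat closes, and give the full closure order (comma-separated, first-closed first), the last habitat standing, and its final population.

Round 1: Briarlake=3 Cedarfen=6 Dunmere=12 Fernhollow=17 Greywater=16 Juniper=18 → close Fernhollow (overflow 11)
  17÷5 = 3 each, +1 to first 2
Round 2: Briarlake=7 Cedarfen=10 Dunmere=15 Greywater=19 Juniper=21 → close Juniper (overflow 13)
  21÷4 = 5 each, +1 to first 1
Round 3: Briarlake=13 Cedarfen=15 Dunmere=20 Greywater=24 → close Greywater (overflow 14)
  24÷3 = 8 each, +1 to first 0
Round 4: Briarlake=21 Cedarfen=23 Dunmere=28 → close Cedarfen (overflow 18)
  23÷2 = 11 each, +1 to first 1
Round 5: Briarlake=33 Dunmere=39 → close Dunmere (overflow 28)
  39÷1 = 39 each, +1 to first 0

Closure order: Fernhollow, Juniper, Greywater, Cedarfen, Dunmere
Last habitat: Briarlake with 72 animals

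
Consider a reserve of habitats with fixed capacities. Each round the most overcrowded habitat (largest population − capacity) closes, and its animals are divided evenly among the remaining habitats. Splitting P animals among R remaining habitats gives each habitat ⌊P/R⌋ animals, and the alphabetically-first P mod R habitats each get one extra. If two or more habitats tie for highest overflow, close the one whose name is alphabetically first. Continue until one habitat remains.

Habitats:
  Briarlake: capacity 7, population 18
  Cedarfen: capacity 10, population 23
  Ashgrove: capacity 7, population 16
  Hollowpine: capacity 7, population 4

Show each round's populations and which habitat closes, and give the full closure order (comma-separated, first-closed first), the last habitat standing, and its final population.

Round 1: Ashgrove=16 Briarlake=18 Cedarfen=23 Hollowpine=4 → close Cedarfen (overflow 13)
  23÷3 = 7 each, +1 to first 2
Round 2: Ashgrove=24 Briarlake=26 Hollowpine=11 → close Briarlake (overflow 19)
  26÷2 = 13 each, +1 to first 0
Round 3: Ashgrove=37 Hollowpine=24 → close Ashgrove (overflow 30)
  37÷1 = 37 each, +1 to first 0

Closure order: Cedarfen, Briarlake, Ashgrove
Last habitat: Hollowpine with 61 animals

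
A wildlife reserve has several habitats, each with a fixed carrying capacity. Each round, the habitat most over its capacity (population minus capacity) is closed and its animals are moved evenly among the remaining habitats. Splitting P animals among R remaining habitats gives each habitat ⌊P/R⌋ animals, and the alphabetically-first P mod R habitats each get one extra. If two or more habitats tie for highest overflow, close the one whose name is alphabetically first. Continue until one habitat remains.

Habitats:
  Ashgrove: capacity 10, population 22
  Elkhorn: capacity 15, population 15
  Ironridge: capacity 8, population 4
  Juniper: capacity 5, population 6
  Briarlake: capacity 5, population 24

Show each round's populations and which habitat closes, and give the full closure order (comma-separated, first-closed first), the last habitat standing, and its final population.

Round 1: Ashgrove=22 Briarlake=24 Elkhorn=15 Ironridge=4 Juniper=6 → close Briarlake (overflow 19)
  24÷4 = 6 each, +1 to first 0
Round 2: Ashgrove=28 Elkhorn=21 Ironridge=10 Juniper=12 → close Ashgrove (overflow 18)
  28÷3 = 9 each, +1 to first 1
Round 3: Elkhorn=31 Ironridge=19 Juniper=21 → close Elkhorn (overflow 16)
  31÷2 = 15 each, +1 to first 1
Round 4: Ironridge=35 Juniper=36 → close Juniper (overflow 31)
  36÷1 = 36 each, +1 to first 0

Closure order: Briarlake, Ashgrove, Elkhorn, Juniper
Last habitat: Ironridge with 71 animals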